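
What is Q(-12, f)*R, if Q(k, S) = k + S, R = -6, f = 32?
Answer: -120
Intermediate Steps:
Q(k, S) = S + k
Q(-12, f)*R = (32 - 12)*(-6) = 20*(-6) = -120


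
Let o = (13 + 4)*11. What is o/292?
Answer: 187/292 ≈ 0.64041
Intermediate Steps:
o = 187 (o = 17*11 = 187)
o/292 = 187/292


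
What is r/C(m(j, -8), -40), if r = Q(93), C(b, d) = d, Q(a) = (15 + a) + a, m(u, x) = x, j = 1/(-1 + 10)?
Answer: -201/40 ≈ -5.0250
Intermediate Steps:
j = ⅑ (j = 1/9 = ⅑ ≈ 0.11111)
Q(a) = 15 + 2*a
r = 201 (r = 15 + 2*93 = 15 + 186 = 201)
r/C(m(j, -8), -40) = 201/(-40) = 201*(-1/40) = -201/40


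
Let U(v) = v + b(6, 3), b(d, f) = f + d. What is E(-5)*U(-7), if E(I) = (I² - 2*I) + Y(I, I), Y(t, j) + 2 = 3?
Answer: 72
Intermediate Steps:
Y(t, j) = 1 (Y(t, j) = -2 + 3 = 1)
b(d, f) = d + f
E(I) = 1 + I² - 2*I (E(I) = (I² - 2*I) + 1 = 1 + I² - 2*I)
U(v) = 9 + v (U(v) = v + (6 + 3) = v + 9 = 9 + v)
E(-5)*U(-7) = (1 + (-5)² - 2*(-5))*(9 - 7) = (1 + 25 + 10)*2 = 36*2 = 72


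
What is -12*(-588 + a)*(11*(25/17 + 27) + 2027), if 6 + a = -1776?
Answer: 1131428520/17 ≈ 6.6555e+7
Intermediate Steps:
a = -1782 (a = -6 - 1776 = -1782)
-12*(-588 + a)*(11*(25/17 + 27) + 2027) = -12*(-588 - 1782)*(11*(25/17 + 27) + 2027) = -(-28440)*(11*(25*(1/17) + 27) + 2027) = -(-28440)*(11*(25/17 + 27) + 2027) = -(-28440)*(11*(484/17) + 2027) = -(-28440)*(5324/17 + 2027) = -(-28440)*39783/17 = -12*(-94285710/17) = 1131428520/17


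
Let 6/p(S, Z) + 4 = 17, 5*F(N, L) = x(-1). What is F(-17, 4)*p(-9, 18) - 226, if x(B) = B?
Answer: -14696/65 ≈ -226.09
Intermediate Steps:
F(N, L) = -⅕ (F(N, L) = (⅕)*(-1) = -⅕)
p(S, Z) = 6/13 (p(S, Z) = 6/(-4 + 17) = 6/13)
F(-17, 4)*p(-9, 18) - 226 = -⅕*6/13 - 226 = -6/65 - 226 = -14696/65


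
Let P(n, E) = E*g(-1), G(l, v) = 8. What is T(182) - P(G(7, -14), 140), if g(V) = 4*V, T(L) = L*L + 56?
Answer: 33740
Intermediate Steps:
T(L) = 56 + L**2 (T(L) = L**2 + 56 = 56 + L**2)
P(n, E) = -4*E (P(n, E) = E*(4*(-1)) = E*(-4) = -4*E)
T(182) - P(G(7, -14), 140) = (56 + 182**2) - (-4)*140 = (56 + 33124) - 1*(-560) = 33180 + 560 = 33740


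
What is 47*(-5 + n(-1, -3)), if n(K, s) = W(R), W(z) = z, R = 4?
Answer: -47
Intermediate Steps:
n(K, s) = 4
47*(-5 + n(-1, -3)) = 47*(-5 + 4) = 47*(-1) = -47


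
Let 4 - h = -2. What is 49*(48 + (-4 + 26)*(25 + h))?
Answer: 35770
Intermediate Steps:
h = 6 (h = 4 - 1*(-2) = 4 + 2 = 6)
49*(48 + (-4 + 26)*(25 + h)) = 49*(48 + (-4 + 26)*(25 + 6)) = 49*(48 + 22*31) = 49*(48 + 682) = 49*730 = 35770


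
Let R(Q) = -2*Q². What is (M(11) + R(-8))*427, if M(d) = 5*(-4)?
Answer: -63196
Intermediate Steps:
M(d) = -20
(M(11) + R(-8))*427 = (-20 - 2*(-8)²)*427 = (-20 - 2*64)*427 = (-20 - 128)*427 = -148*427 = -63196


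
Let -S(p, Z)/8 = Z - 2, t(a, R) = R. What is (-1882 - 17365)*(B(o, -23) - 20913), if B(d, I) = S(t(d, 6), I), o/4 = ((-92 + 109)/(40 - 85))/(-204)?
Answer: 398663111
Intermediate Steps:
o = 1/135 (o = 4*(((-92 + 109)/(40 - 85))/(-204)) = 4*((17/(-45))*(-1/204)) = 4*((17*(-1/45))*(-1/204)) = 4*(-17/45*(-1/204)) = 4*(1/540) = 1/135 ≈ 0.0074074)
S(p, Z) = 16 - 8*Z (S(p, Z) = -8*(Z - 2) = -8*(-2 + Z) = 16 - 8*Z)
B(d, I) = 16 - 8*I
(-1882 - 17365)*(B(o, -23) - 20913) = (-1882 - 17365)*((16 - 8*(-23)) - 20913) = -19247*((16 + 184) - 20913) = -19247*(200 - 20913) = -19247*(-20713) = 398663111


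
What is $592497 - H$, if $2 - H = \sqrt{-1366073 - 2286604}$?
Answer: $592495 + 3 i \sqrt{405853} \approx 5.925 \cdot 10^{5} + 1911.2 i$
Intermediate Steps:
$H = 2 - 3 i \sqrt{405853}$ ($H = 2 - \sqrt{-1366073 - 2286604} = 2 - \sqrt{-3652677} = 2 - 3 i \sqrt{405853} \approx 2.0 - 1911.2 i$)
$592497 - H = 592497 - \left(2 - 3 i \sqrt{405853}\right) = 592495 + 3 i \sqrt{405853}$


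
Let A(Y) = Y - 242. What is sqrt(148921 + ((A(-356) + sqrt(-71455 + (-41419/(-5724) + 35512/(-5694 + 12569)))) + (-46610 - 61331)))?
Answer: sqrt(12352857838200 + 1166*I*sqrt(4917217062216063))/17490 ≈ 200.95 + 0.66505*I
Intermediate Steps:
A(Y) = -242 + Y
sqrt(148921 + ((A(-356) + sqrt(-71455 + (-41419/(-5724) + 35512/(-5694 + 12569)))) + (-46610 - 61331))) = sqrt(148921 + (((-242 - 356) + sqrt(-71455 + (-41419/(-5724) + 35512/(-5694 + 12569)))) + (-46610 - 61331))) = sqrt(148921 + ((-598 + sqrt(-71455 + (-41419*(-1/5724) + 35512/6875))) - 107941)) = sqrt(148921 + ((-598 + sqrt(-71455 + (41419/5724 + 35512*(1/6875)))) - 107941)) = sqrt(148921 + ((-598 + sqrt(-71455 + (41419/5724 + 35512/6875))) - 107941)) = sqrt(148921 + ((-598 + sqrt(-71455 + 488026313/39352500)) - 107941)) = sqrt(148921 + ((-598 + sqrt(-2811444861187/39352500)) - 107941)) = sqrt(148921 + ((-598 + I*sqrt(4917217062216063)/262350) - 107941)) = sqrt(148921 + (-108539 + I*sqrt(4917217062216063)/262350)) = sqrt(40382 + I*sqrt(4917217062216063)/262350)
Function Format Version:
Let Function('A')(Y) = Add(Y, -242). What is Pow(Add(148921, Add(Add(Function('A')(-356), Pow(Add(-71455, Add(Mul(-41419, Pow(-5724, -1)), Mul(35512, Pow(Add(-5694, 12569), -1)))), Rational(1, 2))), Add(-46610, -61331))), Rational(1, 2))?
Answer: Mul(Rational(1, 17490), Pow(Add(12352857838200, Mul(1166, I, Pow(4917217062216063, Rational(1, 2)))), Rational(1, 2))) ≈ Add(200.95, Mul(0.66505, I))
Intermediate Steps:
Function('A')(Y) = Add(-242, Y)
Pow(Add(148921, Add(Add(Function('A')(-356), Pow(Add(-71455, Add(Mul(-41419, Pow(-5724, -1)), Mul(35512, Pow(Add(-5694, 12569), -1)))), Rational(1, 2))), Add(-46610, -61331))), Rational(1, 2)) = Pow(Add(148921, Add(Add(Add(-242, -356), Pow(Add(-71455, Add(Mul(-41419, Pow(-5724, -1)), Mul(35512, Pow(Add(-5694, 12569), -1)))), Rational(1, 2))), Add(-46610, -61331))), Rational(1, 2)) = Pow(Add(148921, Add(Add(-598, Pow(Add(-71455, Add(Mul(-41419, Rational(-1, 5724)), Mul(35512, Pow(6875, -1)))), Rational(1, 2))), -107941)), Rational(1, 2)) = Pow(Add(148921, Add(Add(-598, Pow(Add(-71455, Add(Rational(41419, 5724), Mul(35512, Rational(1, 6875)))), Rational(1, 2))), -107941)), Rational(1, 2)) = Pow(Add(148921, Add(Add(-598, Pow(Add(-71455, Add(Rational(41419, 5724), Rational(35512, 6875))), Rational(1, 2))), -107941)), Rational(1, 2)) = Pow(Add(148921, Add(Add(-598, Pow(Add(-71455, Rational(488026313, 39352500)), Rational(1, 2))), -107941)), Rational(1, 2)) = Pow(Add(148921, Add(Add(-598, Pow(Rational(-2811444861187, 39352500), Rational(1, 2))), -107941)), Rational(1, 2)) = Pow(Add(148921, Add(Add(-598, Mul(Rational(1, 262350), I, Pow(4917217062216063, Rational(1, 2)))), -107941)), Rational(1, 2)) = Pow(Add(148921, Add(-108539, Mul(Rational(1, 262350), I, Pow(4917217062216063, Rational(1, 2))))), Rational(1, 2)) = Pow(Add(40382, Mul(Rational(1, 262350), I, Pow(4917217062216063, Rational(1, 2)))), Rational(1, 2))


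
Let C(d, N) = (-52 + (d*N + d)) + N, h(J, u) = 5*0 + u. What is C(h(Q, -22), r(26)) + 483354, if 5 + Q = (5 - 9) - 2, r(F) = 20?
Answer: 482860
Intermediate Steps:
Q = -11 (Q = -5 + ((5 - 9) - 2) = -5 + (-4 - 2) = -5 - 6 = -11)
h(J, u) = u (h(J, u) = 0 + u = u)
C(d, N) = -52 + N + d + N*d (C(d, N) = (-52 + (N*d + d)) + N = (-52 + (d + N*d)) + N = (-52 + d + N*d) + N = -52 + N + d + N*d)
C(h(Q, -22), r(26)) + 483354 = (-52 + 20 - 22 + 20*(-22)) + 483354 = (-52 + 20 - 22 - 440) + 483354 = -494 + 483354 = 482860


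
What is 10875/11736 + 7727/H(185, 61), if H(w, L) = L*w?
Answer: 71136149/44146920 ≈ 1.6114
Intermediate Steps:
10875/11736 + 7727/H(185, 61) = 10875/11736 + 7727/((61*185)) = 10875*(1/11736) + 7727/11285 = 3625/3912 + 7727*(1/11285) = 3625/3912 + 7727/11285 = 71136149/44146920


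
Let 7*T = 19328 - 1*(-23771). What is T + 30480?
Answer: 36637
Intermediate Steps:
T = 6157 (T = (19328 - 1*(-23771))/7 = (19328 + 23771)/7 = (⅐)*43099 = 6157)
T + 30480 = 6157 + 30480 = 36637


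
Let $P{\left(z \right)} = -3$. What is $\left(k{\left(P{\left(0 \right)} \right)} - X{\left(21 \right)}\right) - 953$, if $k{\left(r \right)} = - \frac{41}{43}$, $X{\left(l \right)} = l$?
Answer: $- \frac{41923}{43} \approx -974.95$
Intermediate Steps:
$k{\left(r \right)} = - \frac{41}{43}$ ($k{\left(r \right)} = \left(-41\right) \frac{1}{43} = - \frac{41}{43}$)
$\left(k{\left(P{\left(0 \right)} \right)} - X{\left(21 \right)}\right) - 953 = \left(- \frac{41}{43} - 21\right) - 953 = - \frac{944}{43} - 953 = - \frac{41923}{43}$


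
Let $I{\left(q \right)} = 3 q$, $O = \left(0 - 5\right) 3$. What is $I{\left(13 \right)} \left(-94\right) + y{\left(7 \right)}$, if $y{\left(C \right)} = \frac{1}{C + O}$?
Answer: $- \frac{29329}{8} \approx -3666.1$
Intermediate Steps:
$O = -15$ ($O = \left(-5\right) 3 = -15$)
$y{\left(C \right)} = \frac{1}{-15 + C}$ ($y{\left(C \right)} = \frac{1}{C - 15} = \frac{1}{-15 + C}$)
$I{\left(13 \right)} \left(-94\right) + y{\left(7 \right)} = 3 \cdot 13 \left(-94\right) + \frac{1}{-15 + 7} = 39 \left(-94\right) + \frac{1}{-8} = -3666 - \frac{1}{8} = - \frac{29329}{8}$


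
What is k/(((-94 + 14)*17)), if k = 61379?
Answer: -61379/1360 ≈ -45.132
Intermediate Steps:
k/(((-94 + 14)*17)) = 61379/(((-94 + 14)*17)) = 61379/((-80*17)) = 61379/(-1360) = 61379*(-1/1360) = -61379/1360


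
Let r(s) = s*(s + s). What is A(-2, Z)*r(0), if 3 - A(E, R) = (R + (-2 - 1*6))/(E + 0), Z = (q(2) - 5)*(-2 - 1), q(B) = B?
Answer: 0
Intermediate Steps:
Z = 9 (Z = (2 - 5)*(-2 - 1) = -3*(-3) = 9)
A(E, R) = 3 - (-8 + R)/E (A(E, R) = 3 - (R + (-2 - 1*6))/(E + 0) = 3 - (R + (-2 - 6))/E = 3 - (R - 8)/E = 3 - (-8 + R)/E)
r(s) = 2*s² (r(s) = s*(2*s) = 2*s²)
A(-2, Z)*r(0) = ((8 - 1*9 + 3*(-2))/(-2))*(2*0²) = (-(8 - 9 - 6)/2)*(2*0) = -½*(-7)*0 = (7/2)*0 = 0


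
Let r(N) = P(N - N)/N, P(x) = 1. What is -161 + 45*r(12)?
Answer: -629/4 ≈ -157.25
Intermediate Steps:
r(N) = 1/N
-161 + 45*r(12) = -161 + 45/12 = -161 + 45*(1/12) = -161 + 15/4 = -629/4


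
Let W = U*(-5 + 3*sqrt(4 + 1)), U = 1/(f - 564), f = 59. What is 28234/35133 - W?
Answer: 2816501/3548433 + 3*sqrt(5)/505 ≈ 0.80701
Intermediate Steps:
U = -1/505 (U = 1/(59 - 564) = 1/(-505) = -1/505 ≈ -0.0019802)
W = 1/101 - 3*sqrt(5)/505 (W = -(-5 + 3*sqrt(4 + 1))/505 = -(-5 + 3*sqrt(5))/505 = 1/101 - 3*sqrt(5)/505 ≈ -0.0033826)
28234/35133 - W = 28234/35133 - (1/101 - 3*sqrt(5)/505) = 28234*(1/35133) + (-1/101 + 3*sqrt(5)/505) = 28234/35133 + (-1/101 + 3*sqrt(5)/505) = 2816501/3548433 + 3*sqrt(5)/505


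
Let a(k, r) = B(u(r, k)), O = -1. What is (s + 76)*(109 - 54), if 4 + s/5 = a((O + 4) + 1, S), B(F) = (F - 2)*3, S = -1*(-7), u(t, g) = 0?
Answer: 1430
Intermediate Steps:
S = 7
B(F) = -6 + 3*F (B(F) = (-2 + F)*3 = -6 + 3*F)
a(k, r) = -6 (a(k, r) = -6 + 3*0 = -6 + 0 = -6)
s = -50 (s = -20 + 5*(-6) = -20 - 30 = -50)
(s + 76)*(109 - 54) = (-50 + 76)*(109 - 54) = 26*55 = 1430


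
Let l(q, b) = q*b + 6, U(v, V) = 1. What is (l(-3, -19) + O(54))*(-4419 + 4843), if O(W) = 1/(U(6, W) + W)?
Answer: 1469584/55 ≈ 26720.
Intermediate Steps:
l(q, b) = 6 + b*q (l(q, b) = b*q + 6 = 6 + b*q)
O(W) = 1/(1 + W)
(l(-3, -19) + O(54))*(-4419 + 4843) = ((6 - 19*(-3)) + 1/(1 + 54))*(-4419 + 4843) = ((6 + 57) + 1/55)*424 = (63 + 1/55)*424 = (3466/55)*424 = 1469584/55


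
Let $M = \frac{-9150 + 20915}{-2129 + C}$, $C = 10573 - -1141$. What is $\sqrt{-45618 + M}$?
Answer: $\frac{i \sqrt{18626286189}}{639} \approx 213.58 i$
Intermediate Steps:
$C = 11714$ ($C = 10573 + 1141 = 11714$)
$M = \frac{2353}{1917}$ ($M = \frac{-9150 + 20915}{-2129 + 11714} = \frac{11765}{9585} = 11765 \cdot \frac{1}{9585} = \frac{2353}{1917} \approx 1.2274$)
$\sqrt{-45618 + M} = \sqrt{-45618 + \frac{2353}{1917}} = \sqrt{- \frac{87447353}{1917}} = \frac{i \sqrt{18626286189}}{639}$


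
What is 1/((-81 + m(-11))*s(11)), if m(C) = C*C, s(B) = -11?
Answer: -1/440 ≈ -0.0022727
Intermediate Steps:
m(C) = C²
1/((-81 + m(-11))*s(11)) = 1/((-81 + (-11)²)*(-11)) = 1/((-81 + 121)*(-11)) = 1/(40*(-11)) = 1/(-440) = -1/440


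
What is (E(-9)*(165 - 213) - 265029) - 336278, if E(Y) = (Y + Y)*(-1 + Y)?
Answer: -609947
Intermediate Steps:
E(Y) = 2*Y*(-1 + Y) (E(Y) = (2*Y)*(-1 + Y) = 2*Y*(-1 + Y))
(E(-9)*(165 - 213) - 265029) - 336278 = ((2*(-9)*(-1 - 9))*(165 - 213) - 265029) - 336278 = ((2*(-9)*(-10))*(-48) - 265029) - 336278 = (180*(-48) - 265029) - 336278 = (-8640 - 265029) - 336278 = -273669 - 336278 = -609947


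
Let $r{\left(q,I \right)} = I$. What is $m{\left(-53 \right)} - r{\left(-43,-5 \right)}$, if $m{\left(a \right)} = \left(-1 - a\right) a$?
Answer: $-2751$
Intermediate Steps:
$m{\left(a \right)} = a \left(-1 - a\right)$
$m{\left(-53 \right)} - r{\left(-43,-5 \right)} = \left(-1\right) \left(-53\right) \left(1 - 53\right) - -5 = \left(-1\right) \left(-53\right) \left(-52\right) + 5 = -2756 + 5 = -2751$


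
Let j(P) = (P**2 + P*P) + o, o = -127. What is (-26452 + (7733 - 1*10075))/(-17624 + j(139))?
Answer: -28794/20891 ≈ -1.3783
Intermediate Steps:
j(P) = -127 + 2*P**2 (j(P) = (P**2 + P*P) - 127 = (P**2 + P**2) - 127 = 2*P**2 - 127 = -127 + 2*P**2)
(-26452 + (7733 - 1*10075))/(-17624 + j(139)) = (-26452 + (7733 - 1*10075))/(-17624 + (-127 + 2*139**2)) = (-26452 + (7733 - 10075))/(-17624 + (-127 + 2*19321)) = (-26452 - 2342)/(-17624 + (-127 + 38642)) = -28794/(-17624 + 38515) = -28794/20891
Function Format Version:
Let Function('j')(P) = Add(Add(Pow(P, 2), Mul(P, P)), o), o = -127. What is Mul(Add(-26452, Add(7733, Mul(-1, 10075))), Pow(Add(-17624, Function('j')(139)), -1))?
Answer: Rational(-28794, 20891) ≈ -1.3783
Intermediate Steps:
Function('j')(P) = Add(-127, Mul(2, Pow(P, 2))) (Function('j')(P) = Add(Add(Pow(P, 2), Mul(P, P)), -127) = Add(Add(Pow(P, 2), Pow(P, 2)), -127) = Add(Mul(2, Pow(P, 2)), -127) = Add(-127, Mul(2, Pow(P, 2))))
Mul(Add(-26452, Add(7733, Mul(-1, 10075))), Pow(Add(-17624, Function('j')(139)), -1)) = Mul(Add(-26452, Add(7733, Mul(-1, 10075))), Pow(Add(-17624, Add(-127, Mul(2, Pow(139, 2)))), -1)) = Mul(Add(-26452, Add(7733, -10075)), Pow(Add(-17624, Add(-127, Mul(2, 19321))), -1)) = Mul(Add(-26452, -2342), Pow(Add(-17624, Add(-127, 38642)), -1)) = Mul(-28794, Pow(Add(-17624, 38515), -1)) = Mul(-28794, Pow(20891, -1)) = Mul(-28794, Rational(1, 20891)) = Rational(-28794, 20891)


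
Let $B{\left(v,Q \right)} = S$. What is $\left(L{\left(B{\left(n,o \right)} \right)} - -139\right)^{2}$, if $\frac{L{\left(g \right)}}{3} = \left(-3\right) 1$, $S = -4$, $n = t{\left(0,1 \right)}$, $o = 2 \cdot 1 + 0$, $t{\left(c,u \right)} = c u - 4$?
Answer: $16900$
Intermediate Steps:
$t{\left(c,u \right)} = -4 + c u$
$o = 2$ ($o = 2 + 0 = 2$)
$n = -4$ ($n = -4 + 0 \cdot 1 = -4 + 0 = -4$)
$B{\left(v,Q \right)} = -4$
$L{\left(g \right)} = -9$ ($L{\left(g \right)} = 3 \left(\left(-3\right) 1\right) = 3 \left(-3\right) = -9$)
$\left(L{\left(B{\left(n,o \right)} \right)} - -139\right)^{2} = \left(-9 - -139\right)^{2} = \left(-9 + 139\right)^{2} = 130^{2} = 16900$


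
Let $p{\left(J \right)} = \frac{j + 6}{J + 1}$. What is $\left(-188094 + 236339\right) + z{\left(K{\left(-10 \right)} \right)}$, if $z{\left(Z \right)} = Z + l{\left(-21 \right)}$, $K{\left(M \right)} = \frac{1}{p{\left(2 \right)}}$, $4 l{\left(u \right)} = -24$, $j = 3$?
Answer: $\frac{144718}{3} \approx 48239.0$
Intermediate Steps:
$l{\left(u \right)} = -6$ ($l{\left(u \right)} = \frac{1}{4} \left(-24\right) = -6$)
$p{\left(J \right)} = \frac{9}{1 + J}$ ($p{\left(J \right)} = \frac{3 + 6}{J + 1} = \frac{9}{1 + J}$)
$K{\left(M \right)} = \frac{1}{3}$ ($K{\left(M \right)} = \frac{1}{9 \frac{1}{1 + 2}} = \frac{1}{9 \cdot \frac{1}{3}} = \frac{1}{3}$)
$z{\left(Z \right)} = -6 + Z$ ($z{\left(Z \right)} = Z - 6 = -6 + Z$)
$\left(-188094 + 236339\right) + z{\left(K{\left(-10 \right)} \right)} = \left(-188094 + 236339\right) + \left(-6 + \frac{1}{3}\right) = 48245 - \frac{17}{3} = \frac{144718}{3}$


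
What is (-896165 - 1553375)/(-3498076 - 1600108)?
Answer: 612385/1274546 ≈ 0.48047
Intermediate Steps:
(-896165 - 1553375)/(-3498076 - 1600108) = -2449540/(-5098184) = -2449540*(-1/5098184) = 612385/1274546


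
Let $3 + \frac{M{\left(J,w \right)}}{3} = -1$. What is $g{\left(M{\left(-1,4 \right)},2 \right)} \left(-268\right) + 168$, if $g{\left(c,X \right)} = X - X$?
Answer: $168$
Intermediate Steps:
$M{\left(J,w \right)} = -12$ ($M{\left(J,w \right)} = -9 + 3 \left(-1\right) = -9 - 3 = -12$)
$g{\left(c,X \right)} = 0$
$g{\left(M{\left(-1,4 \right)},2 \right)} \left(-268\right) + 168 = 0 \left(-268\right) + 168 = 0 + 168 = 168$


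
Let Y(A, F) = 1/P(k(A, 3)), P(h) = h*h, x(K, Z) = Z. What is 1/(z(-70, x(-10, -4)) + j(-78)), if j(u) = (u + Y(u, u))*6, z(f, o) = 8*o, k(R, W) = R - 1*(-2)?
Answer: -2888/1443997 ≈ -0.0020000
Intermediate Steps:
k(R, W) = 2 + R (k(R, W) = R + 2 = 2 + R)
P(h) = h²
Y(A, F) = (2 + A)⁻² (Y(A, F) = 1/((2 + A)²) = (2 + A)⁻²)
j(u) = 6*u + 6/(2 + u)² (j(u) = (u + (2 + u)⁻²)*6 = 6*u + 6/(2 + u)²)
1/(z(-70, x(-10, -4)) + j(-78)) = 1/(8*(-4) + (6*(-78) + 6/(2 - 78)²)) = 1/(-32 + (-468 + 6/(-76)²)) = 1/(-32 + (-468 + 6*(1/5776))) = 1/(-32 + (-468 + 3/2888)) = 1/(-32 - 1351581/2888) = 1/(-1443997/2888) = -2888/1443997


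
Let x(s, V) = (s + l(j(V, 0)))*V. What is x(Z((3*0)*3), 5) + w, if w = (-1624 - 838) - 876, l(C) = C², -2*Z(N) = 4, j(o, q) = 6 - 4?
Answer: -3328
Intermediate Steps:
j(o, q) = 2
Z(N) = -2 (Z(N) = -½*4 = -2)
x(s, V) = V*(4 + s) (x(s, V) = (s + 2²)*V = (s + 4)*V = (4 + s)*V = V*(4 + s))
w = -3338 (w = -2462 - 876 = -3338)
x(Z((3*0)*3), 5) + w = 5*(4 - 2) - 3338 = 5*2 - 3338 = 10 - 3338 = -3328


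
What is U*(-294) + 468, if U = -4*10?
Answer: 12228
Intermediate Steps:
U = -40
U*(-294) + 468 = -40*(-294) + 468 = 11760 + 468 = 12228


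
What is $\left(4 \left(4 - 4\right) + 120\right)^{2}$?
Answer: $14400$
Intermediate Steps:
$\left(4 \left(4 - 4\right) + 120\right)^{2} = \left(4 \cdot 0 + 120\right)^{2} = \left(0 + 120\right)^{2} = 120^{2} = 14400$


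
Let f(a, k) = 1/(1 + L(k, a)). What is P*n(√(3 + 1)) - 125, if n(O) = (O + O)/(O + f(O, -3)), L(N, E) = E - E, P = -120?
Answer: -285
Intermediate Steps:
L(N, E) = 0
f(a, k) = 1 (f(a, k) = 1/(1 + 0) = 1/1 = 1)
n(O) = 2*O/(1 + O) (n(O) = (O + O)/(O + 1) = (2*O)/(1 + O) = 2*O/(1 + O))
P*n(√(3 + 1)) - 125 = -240*√(3 + 1)/(1 + √(3 + 1)) - 125 = -240*√4/(1 + √4) - 125 = -240*2/(1 + 2) - 125 = -240*2/3 - 125 = -120*4/3 - 125 = -160 - 125 = -285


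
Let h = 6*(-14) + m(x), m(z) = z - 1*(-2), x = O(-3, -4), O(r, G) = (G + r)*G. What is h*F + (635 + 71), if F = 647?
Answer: -34232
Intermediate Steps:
O(r, G) = G*(G + r)
x = 28 (x = -4*(-4 - 3) = -4*(-7) = 28)
m(z) = 2 + z (m(z) = z + 2 = 2 + z)
h = -54 (h = 6*(-14) + (2 + 28) = -84 + 30 = -54)
h*F + (635 + 71) = -54*647 + (635 + 71) = -34938 + 706 = -34232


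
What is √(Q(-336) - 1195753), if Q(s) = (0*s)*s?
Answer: I*√1195753 ≈ 1093.5*I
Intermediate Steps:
Q(s) = 0 (Q(s) = 0*s = 0)
√(Q(-336) - 1195753) = √(0 - 1195753) = √(-1195753) = I*√1195753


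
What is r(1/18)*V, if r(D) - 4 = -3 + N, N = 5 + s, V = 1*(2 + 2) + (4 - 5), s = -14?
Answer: -24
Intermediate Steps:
V = 3 (V = 1*4 - 1 = 4 - 1 = 3)
N = -9 (N = 5 - 14 = -9)
r(D) = -8 (r(D) = 4 + (-3 - 9) = 4 - 12 = -8)
r(1/18)*V = -8*3 = -24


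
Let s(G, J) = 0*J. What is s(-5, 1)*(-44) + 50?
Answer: 50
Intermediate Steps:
s(G, J) = 0
s(-5, 1)*(-44) + 50 = 0*(-44) + 50 = 0 + 50 = 50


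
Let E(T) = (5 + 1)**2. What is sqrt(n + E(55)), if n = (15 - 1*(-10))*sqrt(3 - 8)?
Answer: sqrt(36 + 25*I*sqrt(5)) ≈ 7.1586 + 3.9045*I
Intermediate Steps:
E(T) = 36 (E(T) = 6**2 = 36)
n = 25*I*sqrt(5) (n = (15 + 10)*sqrt(-5) = 25*(I*sqrt(5)) = 25*I*sqrt(5) ≈ 55.902*I)
sqrt(n + E(55)) = sqrt(25*I*sqrt(5) + 36) = sqrt(36 + 25*I*sqrt(5))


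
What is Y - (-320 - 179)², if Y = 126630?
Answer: -122371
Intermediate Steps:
Y - (-320 - 179)² = 126630 - (-320 - 179)² = 126630 - 1*(-499)² = 126630 - 1*249001 = 126630 - 249001 = -122371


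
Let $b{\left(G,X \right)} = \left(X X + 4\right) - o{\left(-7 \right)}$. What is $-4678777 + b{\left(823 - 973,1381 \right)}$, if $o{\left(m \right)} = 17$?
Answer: $-2771629$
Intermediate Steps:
$b{\left(G,X \right)} = -13 + X^{2}$ ($b{\left(G,X \right)} = \left(X X + 4\right) - 17 = \left(X^{2} + 4\right) - 17 = \left(4 + X^{2}\right) - 17 = -13 + X^{2}$)
$-4678777 + b{\left(823 - 973,1381 \right)} = -4678777 - \left(13 - 1381^{2}\right) = -4678777 + \left(-13 + 1907161\right) = -4678777 + 1907148 = -2771629$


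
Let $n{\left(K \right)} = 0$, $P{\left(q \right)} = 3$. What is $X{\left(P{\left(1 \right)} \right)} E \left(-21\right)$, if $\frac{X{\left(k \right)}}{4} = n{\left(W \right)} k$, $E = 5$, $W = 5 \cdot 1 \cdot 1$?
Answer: $0$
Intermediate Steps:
$W = 5$ ($W = 5 \cdot 1 = 5$)
$X{\left(k \right)} = 0$ ($X{\left(k \right)} = 4 \cdot 0 k = 4 \cdot 0 = 0$)
$X{\left(P{\left(1 \right)} \right)} E \left(-21\right) = 0 \cdot 5 \left(-21\right) = 0 \left(-21\right) = 0$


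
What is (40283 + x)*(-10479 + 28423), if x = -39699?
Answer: 10479296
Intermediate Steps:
(40283 + x)*(-10479 + 28423) = (40283 - 39699)*(-10479 + 28423) = 584*17944 = 10479296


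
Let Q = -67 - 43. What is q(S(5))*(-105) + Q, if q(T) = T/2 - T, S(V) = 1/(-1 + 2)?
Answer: -115/2 ≈ -57.500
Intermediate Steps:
S(V) = 1 (S(V) = 1/1 = 1)
Q = -110
q(T) = -T/2 (q(T) = T*(½) - T = T/2 - T = -T/2)
q(S(5))*(-105) + Q = -½*1*(-105) - 110 = -½*(-105) - 110 = 105/2 - 110 = -115/2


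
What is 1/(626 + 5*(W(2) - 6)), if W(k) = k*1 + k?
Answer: 1/616 ≈ 0.0016234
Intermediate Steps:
W(k) = 2*k (W(k) = k + k = 2*k)
1/(626 + 5*(W(2) - 6)) = 1/(626 + 5*(2*2 - 6)) = 1/(626 + 5*(4 - 6)) = 1/(626 + 5*(-2)) = 1/(626 - 10) = 1/616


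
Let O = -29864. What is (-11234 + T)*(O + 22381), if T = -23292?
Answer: 258358058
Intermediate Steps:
(-11234 + T)*(O + 22381) = (-11234 - 23292)*(-29864 + 22381) = -34526*(-7483) = 258358058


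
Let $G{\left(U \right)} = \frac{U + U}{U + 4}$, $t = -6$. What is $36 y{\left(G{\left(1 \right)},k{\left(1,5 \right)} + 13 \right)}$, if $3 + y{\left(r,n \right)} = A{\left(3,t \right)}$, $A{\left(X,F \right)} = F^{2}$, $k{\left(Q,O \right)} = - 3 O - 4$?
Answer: $1188$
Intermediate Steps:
$k{\left(Q,O \right)} = -4 - 3 O$
$G{\left(U \right)} = \frac{2 U}{4 + U}$
$y{\left(r,n \right)} = 33$ ($y{\left(r,n \right)} = -3 + \left(-6\right)^{2} = -3 + 36 = 33$)
$36 y{\left(G{\left(1 \right)},k{\left(1,5 \right)} + 13 \right)} = 36 \cdot 33 = 1188$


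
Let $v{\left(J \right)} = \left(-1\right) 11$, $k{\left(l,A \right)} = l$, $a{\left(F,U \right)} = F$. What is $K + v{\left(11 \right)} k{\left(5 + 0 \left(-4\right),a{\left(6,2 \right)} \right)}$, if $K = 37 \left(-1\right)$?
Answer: $-92$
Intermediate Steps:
$v{\left(J \right)} = -11$
$K = -37$
$K + v{\left(11 \right)} k{\left(5 + 0 \left(-4\right),a{\left(6,2 \right)} \right)} = -37 - 11 \left(5 + 0 \left(-4\right)\right) = -37 - 11 \left(5 + 0\right) = -37 - 55 = -92$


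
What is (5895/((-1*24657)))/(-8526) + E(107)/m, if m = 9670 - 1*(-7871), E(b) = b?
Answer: 2510837941/409729659318 ≈ 0.0061280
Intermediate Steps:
m = 17541 (m = 9670 + 7871 = 17541)
(5895/((-1*24657)))/(-8526) + E(107)/m = (5895/((-1*24657)))/(-8526) + 107/17541 = (5895/(-24657))*(-1/8526) + 107*(1/17541) = (5895*(-1/24657))*(-1/8526) + 107/17541 = -1965/8219*(-1/8526) + 107/17541 = 655/23358398 + 107/17541 = 2510837941/409729659318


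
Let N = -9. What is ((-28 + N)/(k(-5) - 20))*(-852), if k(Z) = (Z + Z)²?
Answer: 7881/20 ≈ 394.05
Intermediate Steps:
k(Z) = 4*Z² (k(Z) = (2*Z)² = 4*Z²)
((-28 + N)/(k(-5) - 20))*(-852) = ((-28 - 9)/(4*(-5)² - 20))*(-852) = -37/(4*25 - 20)*(-852) = -37/(100 - 20)*(-852) = -37/80*(-852) = 7881/20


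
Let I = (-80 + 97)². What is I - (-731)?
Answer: 1020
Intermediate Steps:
I = 289 (I = 17² = 289)
I - (-731) = 289 - (-731) = 289 - 1*(-731) = 289 + 731 = 1020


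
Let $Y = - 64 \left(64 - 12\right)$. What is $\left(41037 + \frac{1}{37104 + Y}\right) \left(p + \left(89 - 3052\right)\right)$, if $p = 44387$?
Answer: $\frac{3588524130957}{2111} \approx 1.6999 \cdot 10^{9}$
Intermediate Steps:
$Y = -3328$ ($Y = \left(-64\right) 52 = -3328$)
$\left(41037 + \frac{1}{37104 + Y}\right) \left(p + \left(89 - 3052\right)\right) = \left(41037 + \frac{1}{37104 - 3328}\right) \left(44387 + \left(89 - 3052\right)\right) = \left(41037 + \frac{1}{33776}\right) \left(44387 + \left(89 - 3052\right)\right) = \left(41037 + \frac{1}{33776}\right) \left(44387 - 2963\right) = \frac{1386065713}{33776} \cdot 41424 = \frac{3588524130957}{2111}$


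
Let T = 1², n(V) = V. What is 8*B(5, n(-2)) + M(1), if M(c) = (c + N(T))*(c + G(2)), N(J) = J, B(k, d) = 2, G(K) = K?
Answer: 22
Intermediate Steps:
T = 1
M(c) = (1 + c)*(2 + c) (M(c) = (c + 1)*(c + 2) = (1 + c)*(2 + c))
8*B(5, n(-2)) + M(1) = 8*2 + (2 + 1² + 3*1) = 16 + (2 + 1 + 3) = 16 + 6 = 22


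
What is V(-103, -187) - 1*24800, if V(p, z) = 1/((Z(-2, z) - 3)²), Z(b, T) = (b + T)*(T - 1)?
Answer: -31305284056799/1262309841 ≈ -24800.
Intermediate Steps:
Z(b, T) = (-1 + T)*(T + b) (Z(b, T) = (T + b)*(-1 + T) = (-1 + T)*(T + b))
V(p, z) = (-1 + z² - 3*z)⁻² (V(p, z) = 1/(((z² - z - 1*(-2) + z*(-2)) - 3)²) = 1/(((z² - z + 2 - 2*z) - 3)²) = 1/(((2 + z² - 3*z) - 3)²) = 1/((-1 + z² - 3*z)²) = (-1 + z² - 3*z)⁻²)
V(-103, -187) - 1*24800 = (-1 + (-187)² - 3*(-187))⁻² - 1*24800 = (-1 + 34969 + 561)⁻² - 24800 = 35529⁻² - 24800 = 1/1262309841 - 24800 = -31305284056799/1262309841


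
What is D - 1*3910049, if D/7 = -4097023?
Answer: -32589210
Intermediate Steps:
D = -28679161 (D = 7*(-4097023) = -28679161)
D - 1*3910049 = -28679161 - 1*3910049 = -28679161 - 3910049 = -32589210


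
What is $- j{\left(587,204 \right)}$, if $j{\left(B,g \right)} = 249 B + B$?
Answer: $-146750$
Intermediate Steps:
$j{\left(B,g \right)} = 250 B$
$- j{\left(587,204 \right)} = - 250 \cdot 587 = \left(-1\right) 146750 = -146750$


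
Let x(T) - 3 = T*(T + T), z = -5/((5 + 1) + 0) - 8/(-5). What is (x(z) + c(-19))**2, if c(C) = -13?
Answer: 15768841/202500 ≈ 77.871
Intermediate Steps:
z = 23/30 (z = -5/(6 + 0) - 8*(-1/5) = -5/6 + 8/5 = 23/30 ≈ 0.76667)
x(T) = 3 + 2*T**2 (x(T) = 3 + T*(T + T) = 3 + T*(2*T) = 3 + 2*T**2)
(x(z) + c(-19))**2 = ((3 + 2*(23/30)**2) - 13)**2 = ((3 + 2*(529/900)) - 13)**2 = ((3 + 529/450) - 13)**2 = (1879/450 - 13)**2 = (-3971/450)**2 = 15768841/202500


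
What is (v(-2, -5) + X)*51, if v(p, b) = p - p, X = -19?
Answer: -969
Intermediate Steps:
v(p, b) = 0
(v(-2, -5) + X)*51 = (0 - 19)*51 = -19*51 = -969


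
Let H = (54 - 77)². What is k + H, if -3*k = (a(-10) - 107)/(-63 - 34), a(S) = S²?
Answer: 153932/291 ≈ 528.98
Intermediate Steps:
H = 529 (H = (-23)² = 529)
k = -7/291 (k = -((-10)² - 107)/(3*(-63 - 34)) = -(100 - 107)/(3*(-97)) = -(-1)*(-7)/291 = -⅓*7/97 = -7/291 ≈ -0.024055)
k + H = -7/291 + 529 = 153932/291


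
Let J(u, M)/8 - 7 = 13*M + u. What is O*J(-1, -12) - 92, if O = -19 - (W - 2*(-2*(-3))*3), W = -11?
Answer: -33692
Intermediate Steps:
J(u, M) = 56 + 8*u + 104*M (J(u, M) = 56 + 8*(13*M + u) = 56 + 8*(u + 13*M) = 56 + (8*u + 104*M) = 56 + 8*u + 104*M)
O = 28 (O = -19 - (-11 - 2*(-2*(-3))*3) = -19 - (-11 - 2*6*3) = -19 - (-11 - 12*3) = -19 - (-11 - 1*36) = -19 - (-11 - 36) = -19 - 1*(-47) = -19 + 47 = 28)
O*J(-1, -12) - 92 = 28*(56 + 8*(-1) + 104*(-12)) - 92 = 28*(56 - 8 - 1248) - 92 = 28*(-1200) - 92 = -33600 - 92 = -33692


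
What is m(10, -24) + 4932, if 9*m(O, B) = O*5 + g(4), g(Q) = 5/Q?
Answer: 177757/36 ≈ 4937.7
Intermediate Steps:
m(O, B) = 5/36 + 5*O/9 (m(O, B) = (O*5 + 5/4)/9 = (5*O + 5*(1/4))/9 = (5*O + 5/4)/9 = (5/4 + 5*O)/9 = 5/36 + 5*O/9)
m(10, -24) + 4932 = (5/36 + (5/9)*10) + 4932 = (5/36 + 50/9) + 4932 = 205/36 + 4932 = 177757/36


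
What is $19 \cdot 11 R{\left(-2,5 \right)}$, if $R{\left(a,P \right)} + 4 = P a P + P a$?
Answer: $-13376$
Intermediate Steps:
$R{\left(a,P \right)} = -4 + P a + a P^{2}$ ($R{\left(a,P \right)} = -4 + \left(P a P + P a\right) = -4 + \left(a P^{2} + P a\right) = -4 + \left(P a + a P^{2}\right) = -4 + P a + a P^{2}$)
$19 \cdot 11 R{\left(-2,5 \right)} = 19 \cdot 11 \left(-4 + 5 \left(-2\right) - 2 \cdot 5^{2}\right) = 209 \left(-4 - 10 - 50\right) = 209 \left(-64\right) = -13376$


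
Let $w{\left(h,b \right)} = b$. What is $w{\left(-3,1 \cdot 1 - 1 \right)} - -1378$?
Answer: $1378$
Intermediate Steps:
$w{\left(-3,1 \cdot 1 - 1 \right)} - -1378 = \left(1 \cdot 1 - 1\right) - -1378 = \left(1 - 1\right) + 1378 = 0 + 1378 = 1378$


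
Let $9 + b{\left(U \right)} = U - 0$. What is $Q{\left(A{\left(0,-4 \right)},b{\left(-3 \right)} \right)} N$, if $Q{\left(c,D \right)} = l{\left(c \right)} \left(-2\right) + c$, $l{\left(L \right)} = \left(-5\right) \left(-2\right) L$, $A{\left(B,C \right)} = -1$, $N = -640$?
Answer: $-12160$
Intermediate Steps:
$l{\left(L \right)} = 10 L$
$b{\left(U \right)} = -9 + U$ ($b{\left(U \right)} = -9 + \left(U - 0\right) = -9 + \left(U + 0\right) = -9 + U$)
$Q{\left(c,D \right)} = - 19 c$ ($Q{\left(c,D \right)} = 10 c \left(-2\right) + c = - 20 c + c = - 19 c$)
$Q{\left(A{\left(0,-4 \right)},b{\left(-3 \right)} \right)} N = \left(-19\right) \left(-1\right) \left(-640\right) = 19 \left(-640\right) = -12160$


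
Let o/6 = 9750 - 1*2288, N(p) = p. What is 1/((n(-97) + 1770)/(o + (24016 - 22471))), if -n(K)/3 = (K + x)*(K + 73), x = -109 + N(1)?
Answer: -15439/4330 ≈ -3.5656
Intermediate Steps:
x = -108 (x = -109 + 1 = -108)
o = 44772 (o = 6*(9750 - 1*2288) = 6*(9750 - 2288) = 6*7462 = 44772)
n(K) = -3*(-108 + K)*(73 + K) (n(K) = -3*(K - 108)*(K + 73) = -3*(-108 + K)*(73 + K))
1/((n(-97) + 1770)/(o + (24016 - 22471))) = 1/(((23652 - 3*(-97)**2 + 105*(-97)) + 1770)/(44772 + (24016 - 22471))) = 1/(((23652 - 3*9409 - 10185) + 1770)/(44772 + 1545)) = 1/(((23652 - 28227 - 10185) + 1770)/46317) = 1/((-14760 + 1770)*(1/46317)) = 1/(-12990*1/46317) = 1/(-4330/15439) = -15439/4330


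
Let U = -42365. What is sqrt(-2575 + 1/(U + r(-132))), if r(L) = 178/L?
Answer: I*sqrt(20132938959653389)/2796179 ≈ 50.744*I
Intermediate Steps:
sqrt(-2575 + 1/(U + r(-132))) = sqrt(-2575 + 1/(-42365 + 178/(-132))) = sqrt(-2575 + 1/(-42365 + 178*(-1/132))) = sqrt(-2575 + 1/(-42365 - 89/66)) = sqrt(-2575 + 1/(-2796179/66)) = sqrt(-2575 - 66/2796179) = sqrt(-7200160991/2796179) = I*sqrt(20132938959653389)/2796179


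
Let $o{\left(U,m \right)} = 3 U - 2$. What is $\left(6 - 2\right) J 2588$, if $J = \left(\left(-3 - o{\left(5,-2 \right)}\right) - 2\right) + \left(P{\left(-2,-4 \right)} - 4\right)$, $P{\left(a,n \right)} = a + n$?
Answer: $-289856$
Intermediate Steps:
$o{\left(U,m \right)} = -2 + 3 U$
$J = -28$ ($J = \left(\left(-3 - \left(-2 + 3 \cdot 5\right)\right) - 2\right) - 10 = \left(\left(-3 - \left(-2 + 15\right)\right) - 2\right) - 10 = \left(\left(-3 - 13\right) - 2\right) - 10 = \left(-16 - 2\right) - 10 = -18 - 10 = -28$)
$\left(6 - 2\right) J 2588 = \left(6 - 2\right) \left(-28\right) 2588 = 4 \left(-28\right) 2588 = \left(-112\right) 2588 = -289856$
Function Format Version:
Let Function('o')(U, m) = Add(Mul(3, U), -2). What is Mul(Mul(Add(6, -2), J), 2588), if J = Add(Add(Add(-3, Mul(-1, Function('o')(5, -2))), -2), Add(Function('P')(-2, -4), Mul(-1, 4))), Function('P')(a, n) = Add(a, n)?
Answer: -289856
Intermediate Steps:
Function('o')(U, m) = Add(-2, Mul(3, U))
J = -28 (J = Add(Add(Add(-3, Mul(-1, Add(-2, Mul(3, 5)))), -2), Add(Add(-2, -4), Mul(-1, 4))) = Add(Add(Add(-3, Mul(-1, Add(-2, 15))), -2), Add(-6, -4)) = Add(Add(Add(-3, Mul(-1, 13)), -2), -10) = Add(Add(Add(-3, -13), -2), -10) = Add(Add(-16, -2), -10) = Add(-18, -10) = -28)
Mul(Mul(Add(6, -2), J), 2588) = Mul(Mul(Add(6, -2), -28), 2588) = Mul(Mul(4, -28), 2588) = Mul(-112, 2588) = -289856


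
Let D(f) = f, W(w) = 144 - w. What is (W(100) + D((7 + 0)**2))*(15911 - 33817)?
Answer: -1665258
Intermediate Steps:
(W(100) + D((7 + 0)**2))*(15911 - 33817) = ((144 - 1*100) + (7 + 0)**2)*(15911 - 33817) = ((144 - 100) + 7**2)*(-17906) = (44 + 49)*(-17906) = 93*(-17906) = -1665258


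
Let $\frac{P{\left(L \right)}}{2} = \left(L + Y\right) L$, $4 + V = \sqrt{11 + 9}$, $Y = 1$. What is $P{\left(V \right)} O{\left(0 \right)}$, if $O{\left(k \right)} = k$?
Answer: $0$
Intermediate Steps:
$V = -4 + 2 \sqrt{5}$ ($V = -4 + \sqrt{11 + 9} = -4 + \sqrt{20} = -4 + 2 \sqrt{5} \approx 0.47214$)
$P{\left(L \right)} = 2 L \left(1 + L\right)$ ($P{\left(L \right)} = 2 \left(L + 1\right) L = 2 \left(1 + L\right) L = 2 L \left(1 + L\right)$)
$P{\left(V \right)} O{\left(0 \right)} = 2 \left(-4 + 2 \sqrt{5}\right) \left(1 - \left(4 - 2 \sqrt{5}\right)\right) 0 = 2 \left(-4 + 2 \sqrt{5}\right) \left(-3 + 2 \sqrt{5}\right) 0 = 0$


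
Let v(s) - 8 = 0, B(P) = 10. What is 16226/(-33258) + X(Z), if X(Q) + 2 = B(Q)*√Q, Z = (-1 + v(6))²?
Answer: 1122659/16629 ≈ 67.512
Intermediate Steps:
v(s) = 8 (v(s) = 8 + 0 = 8)
Z = 49 (Z = (-1 + 8)² = 7² = 49)
X(Q) = -2 + 10*√Q
16226/(-33258) + X(Z) = 16226/(-33258) + (-2 + 10*√49) = 16226*(-1/33258) + (-2 + 10*7) = -8113/16629 + (-2 + 70) = -8113/16629 + 68 = 1122659/16629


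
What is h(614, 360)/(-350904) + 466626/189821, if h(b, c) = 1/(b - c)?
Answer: 501086698865/203839431792 ≈ 2.4582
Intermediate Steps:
h(614, 360)/(-350904) + 466626/189821 = 1/((614 - 1*360)*(-350904)) + 466626/189821 = -1/350904/(614 - 360) + 466626*(1/189821) = -1/350904/254 + 5622/2287 = (1/254)*(-1/350904) + 5622/2287 = -1/89129616 + 5622/2287 = 501086698865/203839431792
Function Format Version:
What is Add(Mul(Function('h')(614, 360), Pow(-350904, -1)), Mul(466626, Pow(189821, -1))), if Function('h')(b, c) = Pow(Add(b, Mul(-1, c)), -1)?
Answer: Rational(501086698865, 203839431792) ≈ 2.4582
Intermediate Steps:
Add(Mul(Function('h')(614, 360), Pow(-350904, -1)), Mul(466626, Pow(189821, -1))) = Add(Mul(Pow(Add(614, Mul(-1, 360)), -1), Pow(-350904, -1)), Mul(466626, Pow(189821, -1))) = Add(Mul(Pow(Add(614, -360), -1), Rational(-1, 350904)), Mul(466626, Rational(1, 189821))) = Add(Mul(Pow(254, -1), Rational(-1, 350904)), Rational(5622, 2287)) = Add(Mul(Rational(1, 254), Rational(-1, 350904)), Rational(5622, 2287)) = Add(Rational(-1, 89129616), Rational(5622, 2287)) = Rational(501086698865, 203839431792)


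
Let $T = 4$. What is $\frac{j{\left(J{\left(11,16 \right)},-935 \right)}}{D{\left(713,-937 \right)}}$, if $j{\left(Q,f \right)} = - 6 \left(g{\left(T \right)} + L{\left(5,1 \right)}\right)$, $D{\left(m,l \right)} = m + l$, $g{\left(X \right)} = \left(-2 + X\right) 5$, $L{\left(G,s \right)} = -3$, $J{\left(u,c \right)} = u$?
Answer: $\frac{3}{16} \approx 0.1875$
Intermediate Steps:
$g{\left(X \right)} = -10 + 5 X$
$D{\left(m,l \right)} = l + m$
$j{\left(Q,f \right)} = -42$ ($j{\left(Q,f \right)} = - 6 \left(\left(-10 + 5 \cdot 4\right) - 3\right) = - 6 \left(\left(-10 + 20\right) - 3\right) = - 6 \left(10 - 3\right) = \left(-6\right) 7 = -42$)
$\frac{j{\left(J{\left(11,16 \right)},-935 \right)}}{D{\left(713,-937 \right)}} = - \frac{42}{-937 + 713} = - \frac{42}{-224} = \left(-42\right) \left(- \frac{1}{224}\right) = \frac{3}{16}$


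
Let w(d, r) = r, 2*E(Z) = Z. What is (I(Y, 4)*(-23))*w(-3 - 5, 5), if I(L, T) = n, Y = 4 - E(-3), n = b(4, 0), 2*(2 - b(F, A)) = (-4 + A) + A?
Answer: -460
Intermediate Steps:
E(Z) = Z/2
b(F, A) = 4 - A (b(F, A) = 2 - ((-4 + A) + A)/2 = 2 - (-4 + 2*A)/2 = 2 + (2 - A) = 4 - A)
n = 4 (n = 4 - 1*0 = 4 + 0 = 4)
Y = 11/2 (Y = 4 - (-3)/2 = 4 - 1*(-3/2) = 4 + 3/2 = 11/2 ≈ 5.5000)
I(L, T) = 4
(I(Y, 4)*(-23))*w(-3 - 5, 5) = (4*(-23))*5 = -92*5 = -460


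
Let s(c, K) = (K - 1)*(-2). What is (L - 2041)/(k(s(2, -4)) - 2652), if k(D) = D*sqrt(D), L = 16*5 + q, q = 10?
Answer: 1293513/1758026 + 9755*sqrt(10)/3516052 ≈ 0.74455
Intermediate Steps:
L = 90 (L = 16*5 + 10 = 80 + 10 = 90)
s(c, K) = 2 - 2*K (s(c, K) = (-1 + K)*(-2) = 2 - 2*K)
k(D) = D**(3/2)
(L - 2041)/(k(s(2, -4)) - 2652) = (90 - 2041)/((2 - 2*(-4))**(3/2) - 2652) = -1951/((2 + 8)**(3/2) - 2652) = -1951/(10**(3/2) - 2652) = -1951/(10*sqrt(10) - 2652) = -1951/(-2652 + 10*sqrt(10))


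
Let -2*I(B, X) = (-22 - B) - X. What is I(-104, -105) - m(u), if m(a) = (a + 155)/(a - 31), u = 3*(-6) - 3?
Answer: -1182/13 ≈ -90.923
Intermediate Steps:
I(B, X) = 11 + B/2 + X/2 (I(B, X) = -((-22 - B) - X)/2 = -(-22 - B - X)/2 = 11 + B/2 + X/2)
u = -21 (u = -18 - 3 = -21)
m(a) = (155 + a)/(-31 + a)
I(-104, -105) - m(u) = (11 + (1/2)*(-104) + (1/2)*(-105)) - (155 - 21)/(-31 - 21) = (11 - 52 - 105/2) - 134/(-52) = -187/2 - (-1)*134/52 = -187/2 - 1*(-67/26) = -187/2 + 67/26 = -1182/13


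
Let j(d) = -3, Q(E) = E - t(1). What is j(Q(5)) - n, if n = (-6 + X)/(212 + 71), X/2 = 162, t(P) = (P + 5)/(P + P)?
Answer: -1167/283 ≈ -4.1237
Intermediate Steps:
t(P) = (5 + P)/(2*P) (t(P) = (5 + P)/((2*P)) = (5 + P)*(1/(2*P)) = (5 + P)/(2*P))
Q(E) = -3 + E (Q(E) = E - (5 + 1)/(2*1) = E - 6/2 = E - 1*3 = E - 3 = -3 + E)
X = 324 (X = 2*162 = 324)
n = 318/283 (n = (-6 + 324)/(212 + 71) = 318/283 ≈ 1.1237)
j(Q(5)) - n = -3 - 1*318/283 = -3 - 318/283 = -1167/283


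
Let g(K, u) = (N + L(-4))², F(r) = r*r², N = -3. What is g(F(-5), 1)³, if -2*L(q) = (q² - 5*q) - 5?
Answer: 2565726409/64 ≈ 4.0089e+7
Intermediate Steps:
F(r) = r³
L(q) = 5/2 - q²/2 + 5*q/2 (L(q) = -((q² - 5*q) - 5)/2 = -(-5 + q² - 5*q)/2 = 5/2 - q²/2 + 5*q/2)
g(K, u) = 1369/4 (g(K, u) = (-3 + (5/2 - ½*(-4)² + (5/2)*(-4)))² = (-3 + (5/2 - ½*16 - 10))² = (-3 + (5/2 - 8 - 10))² = (-3 - 31/2)² = (-37/2)² = 1369/4)
g(F(-5), 1)³ = (1369/4)³ = 2565726409/64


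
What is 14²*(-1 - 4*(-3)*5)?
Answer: 11564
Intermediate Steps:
14²*(-1 - 4*(-3)*5) = 196*(-1 + 12*5) = 196*(-1 + 60) = 196*59 = 11564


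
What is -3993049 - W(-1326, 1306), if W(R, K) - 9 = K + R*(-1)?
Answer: -3995690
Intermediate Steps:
W(R, K) = 9 + K - R (W(R, K) = 9 + (K + R*(-1)) = 9 + (K - R) = 9 + K - R)
-3993049 - W(-1326, 1306) = -3993049 - (9 + 1306 - 1*(-1326)) = -3993049 - (9 + 1306 + 1326) = -3993049 - 1*2641 = -3993049 - 2641 = -3995690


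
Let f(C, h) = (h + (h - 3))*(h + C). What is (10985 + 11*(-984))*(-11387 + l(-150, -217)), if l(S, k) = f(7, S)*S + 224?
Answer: -1048192593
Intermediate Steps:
f(C, h) = (-3 + 2*h)*(C + h) (f(C, h) = (h + (-3 + h))*(C + h) = (-3 + 2*h)*(C + h))
l(S, k) = 224 + S*(-21 + 2*S² + 11*S) (l(S, k) = (-3*7 - 3*S + 2*S² + 2*7*S)*S + 224 = (-21 - 3*S + 2*S² + 14*S)*S + 224 = (-21 + 2*S² + 11*S)*S + 224 = S*(-21 + 2*S² + 11*S) + 224 = 224 + S*(-21 + 2*S² + 11*S))
(10985 + 11*(-984))*(-11387 + l(-150, -217)) = (10985 + 11*(-984))*(-11387 + (224 - 150*(-21 + 2*(-150)² + 11*(-150)))) = (10985 - 10824)*(-11387 + (224 - 150*(-21 + 2*22500 - 1650))) = 161*(-11387 + (224 - 150*(-21 + 45000 - 1650))) = 161*(-11387 + (224 - 150*43329)) = 161*(-11387 + (224 - 6499350)) = 161*(-11387 - 6499126) = 161*(-6510513) = -1048192593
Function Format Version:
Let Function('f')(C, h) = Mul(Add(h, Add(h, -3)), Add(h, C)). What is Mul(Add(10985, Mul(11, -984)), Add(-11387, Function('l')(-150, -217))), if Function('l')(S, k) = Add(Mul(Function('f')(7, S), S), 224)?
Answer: -1048192593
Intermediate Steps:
Function('f')(C, h) = Mul(Add(-3, Mul(2, h)), Add(C, h)) (Function('f')(C, h) = Mul(Add(h, Add(-3, h)), Add(C, h)) = Mul(Add(-3, Mul(2, h)), Add(C, h)))
Function('l')(S, k) = Add(224, Mul(S, Add(-21, Mul(2, Pow(S, 2)), Mul(11, S)))) (Function('l')(S, k) = Add(Mul(Add(Mul(-3, 7), Mul(-3, S), Mul(2, Pow(S, 2)), Mul(2, 7, S)), S), 224) = Add(Mul(Add(-21, Mul(-3, S), Mul(2, Pow(S, 2)), Mul(14, S)), S), 224) = Add(Mul(Add(-21, Mul(2, Pow(S, 2)), Mul(11, S)), S), 224) = Add(Mul(S, Add(-21, Mul(2, Pow(S, 2)), Mul(11, S))), 224) = Add(224, Mul(S, Add(-21, Mul(2, Pow(S, 2)), Mul(11, S)))))
Mul(Add(10985, Mul(11, -984)), Add(-11387, Function('l')(-150, -217))) = Mul(Add(10985, Mul(11, -984)), Add(-11387, Add(224, Mul(-150, Add(-21, Mul(2, Pow(-150, 2)), Mul(11, -150)))))) = Mul(Add(10985, -10824), Add(-11387, Add(224, Mul(-150, Add(-21, Mul(2, 22500), -1650))))) = Mul(161, Add(-11387, Add(224, Mul(-150, Add(-21, 45000, -1650))))) = Mul(161, Add(-11387, Add(224, Mul(-150, 43329)))) = Mul(161, Add(-11387, Add(224, -6499350))) = Mul(161, Add(-11387, -6499126)) = Mul(161, -6510513) = -1048192593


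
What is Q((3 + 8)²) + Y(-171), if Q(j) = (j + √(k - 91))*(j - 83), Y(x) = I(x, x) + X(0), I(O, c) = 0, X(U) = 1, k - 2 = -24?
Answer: 4599 + 38*I*√113 ≈ 4599.0 + 403.95*I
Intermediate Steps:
k = -22 (k = 2 - 24 = -22)
Y(x) = 1 (Y(x) = 0 + 1 = 1)
Q(j) = (-83 + j)*(j + I*√113) (Q(j) = (j + √(-22 - 91))*(j - 83) = (j + √(-113))*(-83 + j) = (j + I*√113)*(-83 + j) = (-83 + j)*(j + I*√113))
Q((3 + 8)²) + Y(-171) = (((3 + 8)²)² - 83*(3 + 8)² - 83*I*√113 + I*(3 + 8)²*√113) + 1 = ((11²)² - 83*11² - 83*I*√113 + I*11²*√113) + 1 = (121² - 83*121 - 83*I*√113 + I*121*√113) + 1 = (14641 - 10043 - 83*I*√113 + 121*I*√113) + 1 = (4598 + 38*I*√113) + 1 = 4599 + 38*I*√113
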